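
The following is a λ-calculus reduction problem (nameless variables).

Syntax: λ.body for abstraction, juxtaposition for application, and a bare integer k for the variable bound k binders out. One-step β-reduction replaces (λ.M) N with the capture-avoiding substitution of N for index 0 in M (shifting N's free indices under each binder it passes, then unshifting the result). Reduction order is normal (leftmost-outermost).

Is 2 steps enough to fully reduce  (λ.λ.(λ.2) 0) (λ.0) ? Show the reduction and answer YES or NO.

  start: (λ.λ.(λ.2) 0) (λ.0)
  step 1: λ.(λ.λ.0) 0
  step 2: λ.λ.0

Answer: YES — reaches normal form λ.λ.0 in 2 ≤ 2 steps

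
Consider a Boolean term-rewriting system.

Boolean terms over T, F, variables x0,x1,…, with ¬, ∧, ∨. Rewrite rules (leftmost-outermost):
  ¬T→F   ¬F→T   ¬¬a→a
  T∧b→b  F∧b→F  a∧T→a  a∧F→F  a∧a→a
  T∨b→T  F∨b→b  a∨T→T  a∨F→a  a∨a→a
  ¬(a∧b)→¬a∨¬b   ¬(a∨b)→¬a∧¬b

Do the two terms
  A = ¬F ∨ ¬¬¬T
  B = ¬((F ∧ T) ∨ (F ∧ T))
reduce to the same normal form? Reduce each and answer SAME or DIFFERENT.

Term A:
  start: ¬F ∨ ¬¬¬T
  step 1: T ∨ ¬¬¬T
  step 2: T

Term B:
  start: ¬((F ∧ T) ∨ (F ∧ T))
  step 1: ¬(F ∧ T) ∧ ¬(F ∧ T)
  step 2: ¬(F ∧ T)
  step 3: ¬F ∨ ¬T
  step 4: T ∨ ¬T
  step 5: T

Answer: SAME — A ⇓ T, B ⇓ T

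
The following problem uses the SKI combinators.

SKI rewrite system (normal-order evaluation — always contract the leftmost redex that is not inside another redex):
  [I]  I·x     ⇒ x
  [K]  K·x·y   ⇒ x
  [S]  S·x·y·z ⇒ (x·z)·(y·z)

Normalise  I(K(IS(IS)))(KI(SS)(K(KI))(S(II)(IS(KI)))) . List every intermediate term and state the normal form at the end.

Answer: normal form = SS  (in 4 steps)

Working:
  start: I(K(IS(IS)))(KI(SS)(K(KI))(S(II)(IS(KI))))
  →1  K(IS(IS))(KI(SS)(K(KI))(S(II)(IS(KI))))
  →2  IS(IS)
  →3  S(IS)
  →4  SS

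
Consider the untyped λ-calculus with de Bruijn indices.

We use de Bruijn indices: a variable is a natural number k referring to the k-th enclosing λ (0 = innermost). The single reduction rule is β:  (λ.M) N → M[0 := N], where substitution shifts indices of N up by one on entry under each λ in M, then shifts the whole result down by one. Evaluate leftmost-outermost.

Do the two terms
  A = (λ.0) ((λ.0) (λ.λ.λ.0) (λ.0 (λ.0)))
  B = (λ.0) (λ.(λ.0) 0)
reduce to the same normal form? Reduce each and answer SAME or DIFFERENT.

Answer: DIFFERENT — A ⇓ λ.λ.0, B ⇓ λ.0

Working:
Term A:
  start: (λ.0) ((λ.0) (λ.λ.λ.0) (λ.0 (λ.0)))
  step 1: (λ.0) (λ.λ.λ.0) (λ.0 (λ.0))
  step 2: (λ.λ.λ.0) (λ.0 (λ.0))
  step 3: λ.λ.0

Term B:
  start: (λ.0) (λ.(λ.0) 0)
  step 1: λ.(λ.0) 0
  step 2: λ.0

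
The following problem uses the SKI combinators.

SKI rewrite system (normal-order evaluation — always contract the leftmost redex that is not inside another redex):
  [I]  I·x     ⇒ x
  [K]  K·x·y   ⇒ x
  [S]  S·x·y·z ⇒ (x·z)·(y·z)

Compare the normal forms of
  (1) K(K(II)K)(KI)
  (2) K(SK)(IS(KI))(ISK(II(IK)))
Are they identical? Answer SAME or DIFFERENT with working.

Term A:
  start: K(K(II)K)(KI)
  step 1: K(II)K
  step 2: II
  step 3: I

Term B:
  start: K(SK)(IS(KI))(ISK(II(IK)))
  step 1: SK(ISK(II(IK)))
  step 2: SK(SK(II(IK)))
  step 3: SK(SK(I(IK)))
  step 4: SK(SK(IK))
  step 5: SK(SKK)

Answer: DIFFERENT — A ⇓ I, B ⇓ SK(SKK)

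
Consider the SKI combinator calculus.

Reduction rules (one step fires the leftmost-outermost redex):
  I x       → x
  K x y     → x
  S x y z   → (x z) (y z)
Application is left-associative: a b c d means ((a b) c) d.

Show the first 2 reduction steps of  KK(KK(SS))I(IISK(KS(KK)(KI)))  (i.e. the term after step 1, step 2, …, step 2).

  start: KK(KK(SS))I(IISK(KS(KK)(KI)))
  step 1: KI(IISK(KS(KK)(KI)))
  step 2: I

Answer: after 2 steps: I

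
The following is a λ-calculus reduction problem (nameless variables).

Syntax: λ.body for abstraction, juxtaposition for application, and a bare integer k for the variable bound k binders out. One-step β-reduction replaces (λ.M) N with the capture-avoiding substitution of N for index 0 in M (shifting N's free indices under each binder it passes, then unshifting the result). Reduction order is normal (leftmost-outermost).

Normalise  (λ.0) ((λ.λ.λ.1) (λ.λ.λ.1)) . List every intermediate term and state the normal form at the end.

Answer: normal form = λ.λ.1  (in 2 steps)

Working:
  start: (λ.0) ((λ.λ.λ.1) (λ.λ.λ.1))
  →1  (λ.λ.λ.1) (λ.λ.λ.1)
  →2  λ.λ.1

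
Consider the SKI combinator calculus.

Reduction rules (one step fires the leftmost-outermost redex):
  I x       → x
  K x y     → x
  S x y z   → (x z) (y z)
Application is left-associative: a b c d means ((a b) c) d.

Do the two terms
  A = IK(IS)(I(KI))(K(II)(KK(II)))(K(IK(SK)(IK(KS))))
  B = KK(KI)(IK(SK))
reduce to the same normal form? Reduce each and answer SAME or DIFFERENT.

Term A:
  start: IK(IS)(I(KI))(K(II)(KK(II)))(K(IK(SK)(IK(KS))))
  [1] K(IS)(I(KI))(K(II)(KK(II)))(K(IK(SK)(IK(KS))))
  [2] IS(K(II)(KK(II)))(K(IK(SK)(IK(KS))))
  [3] S(K(II)(KK(II)))(K(IK(SK)(IK(KS))))
  [4] S(II)(K(IK(SK)(IK(KS))))
  [5] SI(K(IK(SK)(IK(KS))))
  [6] SI(K(K(SK)(IK(KS))))
  [7] SI(K(SK))

Term B:
  start: KK(KI)(IK(SK))
  [1] K(IK(SK))
  [2] K(K(SK))

Answer: DIFFERENT — A ⇓ SI(K(SK)), B ⇓ K(K(SK))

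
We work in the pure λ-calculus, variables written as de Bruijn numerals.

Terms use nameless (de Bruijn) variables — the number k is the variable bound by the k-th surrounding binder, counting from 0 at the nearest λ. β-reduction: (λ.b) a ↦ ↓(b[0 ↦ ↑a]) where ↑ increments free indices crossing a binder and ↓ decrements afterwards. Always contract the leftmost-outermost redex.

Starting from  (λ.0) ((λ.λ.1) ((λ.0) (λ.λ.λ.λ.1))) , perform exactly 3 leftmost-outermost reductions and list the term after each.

Answer: after 3 steps: λ.λ.λ.λ.λ.1

Reduction:
  start: (λ.0) ((λ.λ.1) ((λ.0) (λ.λ.λ.λ.1)))
  [1] (λ.λ.1) ((λ.0) (λ.λ.λ.λ.1))
  [2] λ.(λ.0) (λ.λ.λ.λ.1)
  [3] λ.λ.λ.λ.λ.1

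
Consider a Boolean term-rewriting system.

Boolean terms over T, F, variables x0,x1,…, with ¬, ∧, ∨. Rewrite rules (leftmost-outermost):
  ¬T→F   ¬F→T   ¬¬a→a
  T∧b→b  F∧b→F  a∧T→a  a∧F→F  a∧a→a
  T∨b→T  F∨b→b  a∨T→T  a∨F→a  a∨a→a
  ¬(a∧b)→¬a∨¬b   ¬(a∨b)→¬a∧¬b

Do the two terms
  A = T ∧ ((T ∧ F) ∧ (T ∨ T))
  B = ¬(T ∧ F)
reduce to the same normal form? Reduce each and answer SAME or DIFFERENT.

Term A:
  start: T ∧ ((T ∧ F) ∧ (T ∨ T))
  →1  (T ∧ F) ∧ (T ∨ T)
  →2  F ∧ (T ∨ T)
  →3  F

Term B:
  start: ¬(T ∧ F)
  →1  ¬T ∨ ¬F
  →2  F ∨ ¬F
  →3  ¬F
  →4  T

Answer: DIFFERENT — A ⇓ F, B ⇓ T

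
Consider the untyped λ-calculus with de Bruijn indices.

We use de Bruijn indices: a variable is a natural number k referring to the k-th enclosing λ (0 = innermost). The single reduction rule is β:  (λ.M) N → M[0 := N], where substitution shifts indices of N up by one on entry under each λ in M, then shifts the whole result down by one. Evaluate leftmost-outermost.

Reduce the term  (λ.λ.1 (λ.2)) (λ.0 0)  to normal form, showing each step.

Answer: normal form = λ.λ.0 0  (in 3 steps)

Derivation:
  start: (λ.λ.1 (λ.2)) (λ.0 0)
  step 1: λ.(λ.0 0) (λ.λ.0 0)
  step 2: λ.(λ.λ.0 0) (λ.λ.0 0)
  step 3: λ.λ.0 0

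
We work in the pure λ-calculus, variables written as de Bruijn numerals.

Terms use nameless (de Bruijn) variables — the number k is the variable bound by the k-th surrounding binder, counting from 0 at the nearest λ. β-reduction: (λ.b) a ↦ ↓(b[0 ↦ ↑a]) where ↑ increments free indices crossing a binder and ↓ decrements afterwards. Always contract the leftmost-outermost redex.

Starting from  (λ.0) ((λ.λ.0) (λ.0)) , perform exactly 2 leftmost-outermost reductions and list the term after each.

  start: (λ.0) ((λ.λ.0) (λ.0))
  [1] (λ.λ.0) (λ.0)
  [2] λ.0

Answer: after 2 steps: λ.0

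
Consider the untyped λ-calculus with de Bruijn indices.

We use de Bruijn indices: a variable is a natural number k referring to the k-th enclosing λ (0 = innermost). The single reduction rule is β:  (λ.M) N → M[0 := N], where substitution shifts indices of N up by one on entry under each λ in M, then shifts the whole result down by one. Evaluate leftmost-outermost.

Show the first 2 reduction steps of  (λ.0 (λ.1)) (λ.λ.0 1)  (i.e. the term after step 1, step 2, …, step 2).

Answer: after 2 steps: λ.0 (λ.λ.λ.0 1)

Derivation:
  start: (λ.0 (λ.1)) (λ.λ.0 1)
  step 1: (λ.λ.0 1) (λ.λ.λ.0 1)
  step 2: λ.0 (λ.λ.λ.0 1)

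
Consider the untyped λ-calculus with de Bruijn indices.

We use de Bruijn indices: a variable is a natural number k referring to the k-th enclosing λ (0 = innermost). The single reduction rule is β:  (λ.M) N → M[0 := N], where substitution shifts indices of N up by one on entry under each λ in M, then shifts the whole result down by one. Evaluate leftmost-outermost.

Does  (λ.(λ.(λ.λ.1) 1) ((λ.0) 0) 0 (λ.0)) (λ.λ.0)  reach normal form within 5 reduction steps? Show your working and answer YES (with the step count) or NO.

  start: (λ.(λ.(λ.λ.1) 1) ((λ.0) 0) 0 (λ.0)) (λ.λ.0)
  →1  (λ.(λ.λ.1) (λ.λ.0)) ((λ.0) (λ.λ.0)) (λ.λ.0) (λ.0)
  →2  (λ.λ.1) (λ.λ.0) (λ.λ.0) (λ.0)
  →3  (λ.λ.λ.0) (λ.λ.0) (λ.0)
  →4  (λ.λ.0) (λ.0)
  →5  λ.0

Answer: YES — reaches normal form λ.0 in 5 ≤ 5 steps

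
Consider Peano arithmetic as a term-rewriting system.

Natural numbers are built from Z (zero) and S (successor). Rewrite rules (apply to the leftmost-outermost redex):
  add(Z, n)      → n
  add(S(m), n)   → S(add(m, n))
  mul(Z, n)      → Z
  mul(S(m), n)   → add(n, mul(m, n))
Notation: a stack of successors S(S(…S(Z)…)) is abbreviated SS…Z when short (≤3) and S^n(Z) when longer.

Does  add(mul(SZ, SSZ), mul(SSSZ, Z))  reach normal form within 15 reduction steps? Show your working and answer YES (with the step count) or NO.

Answer: YES — reaches normal form SSZ in 15 ≤ 15 steps

Reduction:
  start: add(mul(SZ, SSZ), mul(SSSZ, Z))
  →1  add(add(SSZ, mul(Z, SSZ)), mul(SSSZ, Z))
  →2  add(S(add(SZ, mul(Z, SSZ))), mul(SSSZ, Z))
  →3  S(add(add(SZ, mul(Z, SSZ)), mul(SSSZ, Z)))
  →4  S(add(S(add(Z, mul(Z, SSZ))), mul(SSSZ, Z)))
  →5  S(S(add(add(Z, mul(Z, SSZ)), mul(SSSZ, Z))))
  →6  S(S(add(mul(Z, SSZ), mul(SSSZ, Z))))
  →7  S(S(add(Z, mul(SSSZ, Z))))
  →8  S(S(mul(SSSZ, Z)))
  →9  S(S(add(Z, mul(SSZ, Z))))
  →10  S(S(mul(SSZ, Z)))
  →11  S(S(add(Z, mul(SZ, Z))))
  →12  S(S(mul(SZ, Z)))
  →13  S(S(add(Z, mul(Z, Z))))
  →14  S(S(mul(Z, Z)))
  →15  SSZ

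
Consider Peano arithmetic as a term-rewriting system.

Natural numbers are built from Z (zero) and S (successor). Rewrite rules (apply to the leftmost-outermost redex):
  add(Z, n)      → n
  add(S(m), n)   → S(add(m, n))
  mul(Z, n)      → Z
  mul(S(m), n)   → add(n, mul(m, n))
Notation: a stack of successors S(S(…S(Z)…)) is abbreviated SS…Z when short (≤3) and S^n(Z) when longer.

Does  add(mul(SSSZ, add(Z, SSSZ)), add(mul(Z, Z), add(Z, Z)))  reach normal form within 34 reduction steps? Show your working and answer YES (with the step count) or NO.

Answer: YES — reaches normal form S^9(Z) in 32 ≤ 34 steps

Working:
  start: add(mul(SSSZ, add(Z, SSSZ)), add(mul(Z, Z), add(Z, Z)))
  [1] add(add(add(Z, SSSZ), mul(SSZ, add(Z, SSSZ))), add(mul(Z, Z), add(Z, Z)))
  [2] add(add(SSSZ, mul(SSZ, add(Z, SSSZ))), add(mul(Z, Z), add(Z, Z)))
  [3] add(S(add(SSZ, mul(SSZ, add(Z, SSSZ)))), add(mul(Z, Z), add(Z, Z)))
  [4] S(add(add(SSZ, mul(SSZ, add(Z, SSSZ))), add(mul(Z, Z), add(Z, Z))))
  [5] S(add(S(add(SZ, mul(SSZ, add(Z, SSSZ)))), add(mul(Z, Z), add(Z, Z))))
  [6] S(S(add(add(SZ, mul(SSZ, add(Z, SSSZ))), add(mul(Z, Z), add(Z, Z)))))
  [7] S(S(add(S(add(Z, mul(SSZ, add(Z, SSSZ)))), add(mul(Z, Z), add(Z, Z)))))
  [8] S(S(S(add(add(Z, mul(SSZ, add(Z, SSSZ))), add(mul(Z, Z), add(Z, Z))))))
  [9] S(S(S(add(mul(SSZ, add(Z, SSSZ)), add(mul(Z, Z), add(Z, Z))))))
  [10] S(S(S(add(add(add(Z, SSSZ), mul(SZ, add(Z, SSSZ))), add(mul(Z, Z), add(Z, Z))))))
  [11] S(S(S(add(add(SSSZ, mul(SZ, add(Z, SSSZ))), add(mul(Z, Z), add(Z, Z))))))
  [12] S(S(S(add(S(add(SSZ, mul(SZ, add(Z, SSSZ)))), add(mul(Z, Z), add(Z, Z))))))
  [13] S(S(S(S(add(add(SSZ, mul(SZ, add(Z, SSSZ))), add(mul(Z, Z), add(Z, Z)))))))
  [14] S(S(S(S(add(S(add(SZ, mul(SZ, add(Z, SSSZ)))), add(mul(Z, Z), add(Z, Z)))))))
  [15] S(S(S(S(S(add(add(SZ, mul(SZ, add(Z, SSSZ))), add(mul(Z, Z), add(Z, Z))))))))
  [16] S(S(S(S(S(add(S(add(Z, mul(SZ, add(Z, SSSZ)))), add(mul(Z, Z), add(Z, Z))))))))
  [17] S(S(S(S(S(S(add(add(Z, mul(SZ, add(Z, SSSZ))), add(mul(Z, Z), add(Z, Z)))))))))
  [18] S(S(S(S(S(S(add(mul(SZ, add(Z, SSSZ)), add(mul(Z, Z), add(Z, Z)))))))))
  [19] S(S(S(S(S(S(add(add(add(Z, SSSZ), mul(Z, add(Z, SSSZ))), add(mul(Z, Z), add(Z, Z)))))))))
  [20] S(S(S(S(S(S(add(add(SSSZ, mul(Z, add(Z, SSSZ))), add(mul(Z, Z), add(Z, Z)))))))))
  [21] S(S(S(S(S(S(add(S(add(SSZ, mul(Z, add(Z, SSSZ)))), add(mul(Z, Z), add(Z, Z)))))))))
  [22] S(S(S(S(S(S(S(add(add(SSZ, mul(Z, add(Z, SSSZ))), add(mul(Z, Z), add(Z, Z))))))))))
  [23] S(S(S(S(S(S(S(add(S(add(SZ, mul(Z, add(Z, SSSZ)))), add(mul(Z, Z), add(Z, Z))))))))))
  [24] S(S(S(S(S(S(S(S(add(add(SZ, mul(Z, add(Z, SSSZ))), add(mul(Z, Z), add(Z, Z)))))))))))
  [25] S(S(S(S(S(S(S(S(add(S(add(Z, mul(Z, add(Z, SSSZ)))), add(mul(Z, Z), add(Z, Z)))))))))))
  [26] S(S(S(S(S(S(S(S(S(add(add(Z, mul(Z, add(Z, SSSZ))), add(mul(Z, Z), add(Z, Z))))))))))))
  [27] S(S(S(S(S(S(S(S(S(add(mul(Z, add(Z, SSSZ)), add(mul(Z, Z), add(Z, Z))))))))))))
  [28] S(S(S(S(S(S(S(S(S(add(Z, add(mul(Z, Z), add(Z, Z))))))))))))
  [29] S(S(S(S(S(S(S(S(S(add(mul(Z, Z), add(Z, Z)))))))))))
  [30] S(S(S(S(S(S(S(S(S(add(Z, add(Z, Z)))))))))))
  [31] S(S(S(S(S(S(S(S(S(add(Z, Z))))))))))
  [32] S^9(Z)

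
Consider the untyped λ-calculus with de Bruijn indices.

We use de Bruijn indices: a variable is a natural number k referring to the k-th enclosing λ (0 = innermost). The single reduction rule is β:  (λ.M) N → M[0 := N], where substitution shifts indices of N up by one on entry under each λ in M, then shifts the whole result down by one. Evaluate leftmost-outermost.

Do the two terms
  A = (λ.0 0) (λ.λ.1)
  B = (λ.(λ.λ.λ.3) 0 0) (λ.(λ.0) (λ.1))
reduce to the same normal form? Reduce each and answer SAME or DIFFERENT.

Answer: SAME — A ⇓ λ.λ.λ.1, B ⇓ λ.λ.λ.1

Working:
Term A:
  start: (λ.0 0) (λ.λ.1)
  →1  (λ.λ.1) (λ.λ.1)
  →2  λ.λ.λ.1

Term B:
  start: (λ.(λ.λ.λ.3) 0 0) (λ.(λ.0) (λ.1))
  →1  (λ.λ.λ.λ.(λ.0) (λ.1)) (λ.(λ.0) (λ.1)) (λ.(λ.0) (λ.1))
  →2  (λ.λ.λ.(λ.0) (λ.1)) (λ.(λ.0) (λ.1))
  →3  λ.λ.(λ.0) (λ.1)
  →4  λ.λ.λ.1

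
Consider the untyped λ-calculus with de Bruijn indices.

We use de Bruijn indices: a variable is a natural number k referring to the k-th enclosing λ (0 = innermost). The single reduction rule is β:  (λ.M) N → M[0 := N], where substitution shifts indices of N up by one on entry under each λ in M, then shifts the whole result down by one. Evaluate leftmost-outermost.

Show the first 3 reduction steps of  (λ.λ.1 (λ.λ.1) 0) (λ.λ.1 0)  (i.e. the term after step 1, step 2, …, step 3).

Answer: after 3 steps: λ.(λ.λ.1) 0

Reduction:
  start: (λ.λ.1 (λ.λ.1) 0) (λ.λ.1 0)
  step 1: λ.(λ.λ.1 0) (λ.λ.1) 0
  step 2: λ.(λ.(λ.λ.1) 0) 0
  step 3: λ.(λ.λ.1) 0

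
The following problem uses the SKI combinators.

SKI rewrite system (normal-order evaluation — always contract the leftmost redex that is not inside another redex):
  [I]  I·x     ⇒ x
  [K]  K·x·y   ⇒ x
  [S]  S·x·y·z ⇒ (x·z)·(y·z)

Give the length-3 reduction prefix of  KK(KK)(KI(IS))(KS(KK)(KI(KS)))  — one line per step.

Answer: after 3 steps: I

Derivation:
  start: KK(KK)(KI(IS))(KS(KK)(KI(KS)))
  →1  K(KI(IS))(KS(KK)(KI(KS)))
  →2  KI(IS)
  →3  I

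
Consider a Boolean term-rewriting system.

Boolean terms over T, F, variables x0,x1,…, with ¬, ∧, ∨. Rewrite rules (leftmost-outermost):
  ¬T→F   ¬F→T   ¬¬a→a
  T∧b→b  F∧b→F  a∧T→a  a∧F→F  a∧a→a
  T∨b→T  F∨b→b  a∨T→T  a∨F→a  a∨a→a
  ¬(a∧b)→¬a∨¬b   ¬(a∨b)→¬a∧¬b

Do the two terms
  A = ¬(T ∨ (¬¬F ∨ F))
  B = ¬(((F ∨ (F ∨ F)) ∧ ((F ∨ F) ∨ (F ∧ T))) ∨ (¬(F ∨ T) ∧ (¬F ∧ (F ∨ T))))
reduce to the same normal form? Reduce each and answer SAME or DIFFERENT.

Term A:
  start: ¬(T ∨ (¬¬F ∨ F))
  step 1: ¬T ∧ ¬(¬¬F ∨ F)
  step 2: F ∧ ¬(¬¬F ∨ F)
  step 3: F

Term B:
  start: ¬(((F ∨ (F ∨ F)) ∧ ((F ∨ F) ∨ (F ∧ T))) ∨ (¬(F ∨ T) ∧ (¬F ∧ (F ∨ T))))
  step 1: ¬((F ∨ (F ∨ F)) ∧ ((F ∨ F) ∨ (F ∧ T))) ∧ ¬(¬(F ∨ T) ∧ (¬F ∧ (F ∨ T)))
  step 2: (¬(F ∨ (F ∨ F)) ∨ ¬((F ∨ F) ∨ (F ∧ T))) ∧ ¬(¬(F ∨ T) ∧ (¬F ∧ (F ∨ T)))
  step 3: ((¬F ∧ ¬(F ∨ F)) ∨ ¬((F ∨ F) ∨ (F ∧ T))) ∧ ¬(¬(F ∨ T) ∧ (¬F ∧ (F ∨ T)))
  step 4: ((T ∧ ¬(F ∨ F)) ∨ ¬((F ∨ F) ∨ (F ∧ T))) ∧ ¬(¬(F ∨ T) ∧ (¬F ∧ (F ∨ T)))
  step 5: (¬(F ∨ F) ∨ ¬((F ∨ F) ∨ (F ∧ T))) ∧ ¬(¬(F ∨ T) ∧ (¬F ∧ (F ∨ T)))
  step 6: ((¬F ∧ ¬F) ∨ ¬((F ∨ F) ∨ (F ∧ T))) ∧ ¬(¬(F ∨ T) ∧ (¬F ∧ (F ∨ T)))
  step 7: (¬F ∨ ¬((F ∨ F) ∨ (F ∧ T))) ∧ ¬(¬(F ∨ T) ∧ (¬F ∧ (F ∨ T)))
  step 8: (T ∨ ¬((F ∨ F) ∨ (F ∧ T))) ∧ ¬(¬(F ∨ T) ∧ (¬F ∧ (F ∨ T)))
  step 9: T ∧ ¬(¬(F ∨ T) ∧ (¬F ∧ (F ∨ T)))
  step 10: ¬(¬(F ∨ T) ∧ (¬F ∧ (F ∨ T)))
  step 11: ¬¬(F ∨ T) ∨ ¬(¬F ∧ (F ∨ T))
  step 12: (F ∨ T) ∨ ¬(¬F ∧ (F ∨ T))
  step 13: T ∨ ¬(¬F ∧ (F ∨ T))
  step 14: T

Answer: DIFFERENT — A ⇓ F, B ⇓ T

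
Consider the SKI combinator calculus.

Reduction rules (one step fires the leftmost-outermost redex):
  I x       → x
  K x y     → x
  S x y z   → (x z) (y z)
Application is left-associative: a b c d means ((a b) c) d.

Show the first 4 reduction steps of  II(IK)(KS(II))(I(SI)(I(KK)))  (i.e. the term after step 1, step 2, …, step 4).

Answer: after 4 steps: KS(II)

Working:
  start: II(IK)(KS(II))(I(SI)(I(KK)))
  step 1: I(IK)(KS(II))(I(SI)(I(KK)))
  step 2: IK(KS(II))(I(SI)(I(KK)))
  step 3: K(KS(II))(I(SI)(I(KK)))
  step 4: KS(II)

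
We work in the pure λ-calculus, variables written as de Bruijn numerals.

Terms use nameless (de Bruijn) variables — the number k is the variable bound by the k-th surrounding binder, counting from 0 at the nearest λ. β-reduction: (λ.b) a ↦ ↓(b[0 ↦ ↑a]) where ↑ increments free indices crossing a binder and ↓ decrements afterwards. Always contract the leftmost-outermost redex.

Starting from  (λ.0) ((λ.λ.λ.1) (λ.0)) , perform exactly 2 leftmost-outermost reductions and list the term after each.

  start: (λ.0) ((λ.λ.λ.1) (λ.0))
  →1  (λ.λ.λ.1) (λ.0)
  →2  λ.λ.1

Answer: after 2 steps: λ.λ.1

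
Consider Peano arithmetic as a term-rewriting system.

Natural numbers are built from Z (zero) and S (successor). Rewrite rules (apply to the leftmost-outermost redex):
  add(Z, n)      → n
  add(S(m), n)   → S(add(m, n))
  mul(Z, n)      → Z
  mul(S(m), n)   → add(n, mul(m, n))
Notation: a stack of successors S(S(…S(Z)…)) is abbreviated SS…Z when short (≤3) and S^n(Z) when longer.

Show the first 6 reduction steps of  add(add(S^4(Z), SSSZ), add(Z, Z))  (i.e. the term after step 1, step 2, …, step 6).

  start: add(add(S^4(Z), SSSZ), add(Z, Z))
  [1] add(S(add(SSSZ, SSSZ)), add(Z, Z))
  [2] S(add(add(SSSZ, SSSZ), add(Z, Z)))
  [3] S(add(S(add(SSZ, SSSZ)), add(Z, Z)))
  [4] S(S(add(add(SSZ, SSSZ), add(Z, Z))))
  [5] S(S(add(S(add(SZ, SSSZ)), add(Z, Z))))
  [6] S(S(S(add(add(SZ, SSSZ), add(Z, Z)))))

Answer: after 6 steps: S(S(S(add(add(SZ, SSSZ), add(Z, Z)))))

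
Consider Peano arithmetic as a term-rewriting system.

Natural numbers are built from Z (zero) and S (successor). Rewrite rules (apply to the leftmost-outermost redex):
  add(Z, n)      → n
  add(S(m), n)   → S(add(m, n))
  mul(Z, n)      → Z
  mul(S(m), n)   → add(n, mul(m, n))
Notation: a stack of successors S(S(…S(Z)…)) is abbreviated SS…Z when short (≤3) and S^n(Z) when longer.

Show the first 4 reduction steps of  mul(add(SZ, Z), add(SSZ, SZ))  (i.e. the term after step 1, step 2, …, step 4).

  start: mul(add(SZ, Z), add(SSZ, SZ))
  [1] mul(S(add(Z, Z)), add(SSZ, SZ))
  [2] add(add(SSZ, SZ), mul(add(Z, Z), add(SSZ, SZ)))
  [3] add(S(add(SZ, SZ)), mul(add(Z, Z), add(SSZ, SZ)))
  [4] S(add(add(SZ, SZ), mul(add(Z, Z), add(SSZ, SZ))))

Answer: after 4 steps: S(add(add(SZ, SZ), mul(add(Z, Z), add(SSZ, SZ))))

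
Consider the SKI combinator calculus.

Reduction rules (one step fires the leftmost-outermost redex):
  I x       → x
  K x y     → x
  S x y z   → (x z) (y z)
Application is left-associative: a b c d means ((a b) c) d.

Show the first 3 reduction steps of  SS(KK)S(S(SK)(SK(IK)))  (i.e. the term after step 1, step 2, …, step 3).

Answer: after 3 steps: S(S(SK)(SKK))(KKS(S(SK)(SK(IK))))

Derivation:
  start: SS(KK)S(S(SK)(SK(IK)))
  [1] SS(KKS)(S(SK)(SK(IK)))
  [2] S(S(SK)(SK(IK)))(KKS(S(SK)(SK(IK))))
  [3] S(S(SK)(SKK))(KKS(S(SK)(SK(IK))))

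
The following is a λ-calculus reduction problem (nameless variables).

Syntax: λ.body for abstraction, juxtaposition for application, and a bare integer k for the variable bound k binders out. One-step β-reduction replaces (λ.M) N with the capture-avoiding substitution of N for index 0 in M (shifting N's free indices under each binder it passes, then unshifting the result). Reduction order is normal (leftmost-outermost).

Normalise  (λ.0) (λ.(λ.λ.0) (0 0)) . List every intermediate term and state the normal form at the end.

  start: (λ.0) (λ.(λ.λ.0) (0 0))
  step 1: λ.(λ.λ.0) (0 0)
  step 2: λ.λ.0

Answer: normal form = λ.λ.0  (in 2 steps)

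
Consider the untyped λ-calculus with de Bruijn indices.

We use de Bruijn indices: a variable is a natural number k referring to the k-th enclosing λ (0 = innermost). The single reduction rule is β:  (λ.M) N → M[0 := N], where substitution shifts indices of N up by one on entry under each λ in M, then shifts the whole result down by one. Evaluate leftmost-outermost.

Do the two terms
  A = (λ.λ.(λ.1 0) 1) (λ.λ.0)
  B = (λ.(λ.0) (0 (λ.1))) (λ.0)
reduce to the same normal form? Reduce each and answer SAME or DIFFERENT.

Term A:
  start: (λ.λ.(λ.1 0) 1) (λ.λ.0)
  [1] λ.(λ.1 0) (λ.λ.0)
  [2] λ.0 (λ.λ.0)

Term B:
  start: (λ.(λ.0) (0 (λ.1))) (λ.0)
  [1] (λ.0) ((λ.0) (λ.λ.0))
  [2] (λ.0) (λ.λ.0)
  [3] λ.λ.0

Answer: DIFFERENT — A ⇓ λ.0 (λ.λ.0), B ⇓ λ.λ.0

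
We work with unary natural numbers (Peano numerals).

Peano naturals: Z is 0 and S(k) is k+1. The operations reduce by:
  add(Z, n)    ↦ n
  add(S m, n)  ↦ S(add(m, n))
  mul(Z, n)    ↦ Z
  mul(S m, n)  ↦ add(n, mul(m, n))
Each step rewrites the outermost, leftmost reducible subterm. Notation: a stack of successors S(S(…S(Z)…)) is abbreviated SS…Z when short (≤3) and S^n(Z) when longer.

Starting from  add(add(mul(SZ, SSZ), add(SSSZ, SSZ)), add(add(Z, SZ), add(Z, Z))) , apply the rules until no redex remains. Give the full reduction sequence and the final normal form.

  start: add(add(mul(SZ, SSZ), add(SSSZ, SSZ)), add(add(Z, SZ), add(Z, Z)))
  step 1: add(add(add(SSZ, mul(Z, SSZ)), add(SSSZ, SSZ)), add(add(Z, SZ), add(Z, Z)))
  step 2: add(add(S(add(SZ, mul(Z, SSZ))), add(SSSZ, SSZ)), add(add(Z, SZ), add(Z, Z)))
  step 3: add(S(add(add(SZ, mul(Z, SSZ)), add(SSSZ, SSZ))), add(add(Z, SZ), add(Z, Z)))
  step 4: S(add(add(add(SZ, mul(Z, SSZ)), add(SSSZ, SSZ)), add(add(Z, SZ), add(Z, Z))))
  step 5: S(add(add(S(add(Z, mul(Z, SSZ))), add(SSSZ, SSZ)), add(add(Z, SZ), add(Z, Z))))
  step 6: S(add(S(add(add(Z, mul(Z, SSZ)), add(SSSZ, SSZ))), add(add(Z, SZ), add(Z, Z))))
  step 7: S(S(add(add(add(Z, mul(Z, SSZ)), add(SSSZ, SSZ)), add(add(Z, SZ), add(Z, Z)))))
  step 8: S(S(add(add(mul(Z, SSZ), add(SSSZ, SSZ)), add(add(Z, SZ), add(Z, Z)))))
  step 9: S(S(add(add(Z, add(SSSZ, SSZ)), add(add(Z, SZ), add(Z, Z)))))
  step 10: S(S(add(add(SSSZ, SSZ), add(add(Z, SZ), add(Z, Z)))))
  step 11: S(S(add(S(add(SSZ, SSZ)), add(add(Z, SZ), add(Z, Z)))))
  step 12: S(S(S(add(add(SSZ, SSZ), add(add(Z, SZ), add(Z, Z))))))
  step 13: S(S(S(add(S(add(SZ, SSZ)), add(add(Z, SZ), add(Z, Z))))))
  step 14: S(S(S(S(add(add(SZ, SSZ), add(add(Z, SZ), add(Z, Z)))))))
  step 15: S(S(S(S(add(S(add(Z, SSZ)), add(add(Z, SZ), add(Z, Z)))))))
  step 16: S(S(S(S(S(add(add(Z, SSZ), add(add(Z, SZ), add(Z, Z))))))))
  step 17: S(S(S(S(S(add(SSZ, add(add(Z, SZ), add(Z, Z))))))))
  step 18: S(S(S(S(S(S(add(SZ, add(add(Z, SZ), add(Z, Z)))))))))
  step 19: S(S(S(S(S(S(S(add(Z, add(add(Z, SZ), add(Z, Z))))))))))
  step 20: S(S(S(S(S(S(S(add(add(Z, SZ), add(Z, Z)))))))))
  step 21: S(S(S(S(S(S(S(add(SZ, add(Z, Z)))))))))
  step 22: S(S(S(S(S(S(S(S(add(Z, add(Z, Z))))))))))
  step 23: S(S(S(S(S(S(S(S(add(Z, Z)))))))))
  step 24: S^8(Z)

Answer: normal form = S^8(Z)  (in 24 steps)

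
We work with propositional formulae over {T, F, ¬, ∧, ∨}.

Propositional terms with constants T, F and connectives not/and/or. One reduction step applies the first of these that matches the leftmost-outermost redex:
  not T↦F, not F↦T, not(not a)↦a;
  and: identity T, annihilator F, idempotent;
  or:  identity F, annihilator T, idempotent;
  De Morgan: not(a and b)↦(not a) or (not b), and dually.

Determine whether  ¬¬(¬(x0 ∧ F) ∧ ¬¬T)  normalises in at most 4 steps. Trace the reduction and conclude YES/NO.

  start: ¬¬(¬(x0 ∧ F) ∧ ¬¬T)
  step 1: ¬(x0 ∧ F) ∧ ¬¬T
  step 2: (¬x0 ∨ ¬F) ∧ ¬¬T
  step 3: (¬x0 ∨ T) ∧ ¬¬T
  step 4: T ∧ ¬¬T

Answer: NO — after 4 steps the term is T ∧ ¬¬T, not yet normal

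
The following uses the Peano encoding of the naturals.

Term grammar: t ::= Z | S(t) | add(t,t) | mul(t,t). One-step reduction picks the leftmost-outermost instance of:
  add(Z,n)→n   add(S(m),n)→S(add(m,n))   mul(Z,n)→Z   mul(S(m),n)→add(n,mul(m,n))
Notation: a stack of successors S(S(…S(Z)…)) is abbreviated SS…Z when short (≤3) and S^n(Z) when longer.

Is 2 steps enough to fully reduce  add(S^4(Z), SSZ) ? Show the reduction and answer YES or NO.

Answer: NO — after 2 steps the term is S(S(add(SSZ, SSZ))), not yet normal

Reduction:
  start: add(S^4(Z), SSZ)
  →1  S(add(SSSZ, SSZ))
  →2  S(S(add(SSZ, SSZ)))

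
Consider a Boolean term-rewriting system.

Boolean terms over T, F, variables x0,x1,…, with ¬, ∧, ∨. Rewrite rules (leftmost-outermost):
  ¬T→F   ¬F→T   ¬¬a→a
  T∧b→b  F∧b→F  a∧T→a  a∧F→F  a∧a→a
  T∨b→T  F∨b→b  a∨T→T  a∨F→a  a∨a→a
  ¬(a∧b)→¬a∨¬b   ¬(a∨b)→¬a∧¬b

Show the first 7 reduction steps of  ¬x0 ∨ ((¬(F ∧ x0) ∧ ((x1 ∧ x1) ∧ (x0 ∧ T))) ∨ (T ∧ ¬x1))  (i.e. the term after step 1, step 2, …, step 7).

Answer: after 7 steps: ¬x0 ∨ ((x1 ∧ x0) ∨ ¬x1)

Derivation:
  start: ¬x0 ∨ ((¬(F ∧ x0) ∧ ((x1 ∧ x1) ∧ (x0 ∧ T))) ∨ (T ∧ ¬x1))
  [1] ¬x0 ∨ (((¬F ∨ ¬x0) ∧ ((x1 ∧ x1) ∧ (x0 ∧ T))) ∨ (T ∧ ¬x1))
  [2] ¬x0 ∨ (((T ∨ ¬x0) ∧ ((x1 ∧ x1) ∧ (x0 ∧ T))) ∨ (T ∧ ¬x1))
  [3] ¬x0 ∨ ((T ∧ ((x1 ∧ x1) ∧ (x0 ∧ T))) ∨ (T ∧ ¬x1))
  [4] ¬x0 ∨ (((x1 ∧ x1) ∧ (x0 ∧ T)) ∨ (T ∧ ¬x1))
  [5] ¬x0 ∨ ((x1 ∧ (x0 ∧ T)) ∨ (T ∧ ¬x1))
  [6] ¬x0 ∨ ((x1 ∧ x0) ∨ (T ∧ ¬x1))
  [7] ¬x0 ∨ ((x1 ∧ x0) ∨ ¬x1)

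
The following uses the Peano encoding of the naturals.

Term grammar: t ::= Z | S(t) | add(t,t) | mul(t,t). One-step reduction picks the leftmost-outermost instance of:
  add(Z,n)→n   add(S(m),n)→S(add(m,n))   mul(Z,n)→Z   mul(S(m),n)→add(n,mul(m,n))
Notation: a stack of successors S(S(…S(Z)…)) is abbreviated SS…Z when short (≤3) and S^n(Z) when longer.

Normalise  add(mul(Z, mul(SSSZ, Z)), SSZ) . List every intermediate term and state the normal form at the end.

Answer: normal form = SSZ  (in 2 steps)

Derivation:
  start: add(mul(Z, mul(SSSZ, Z)), SSZ)
  [1] add(Z, SSZ)
  [2] SSZ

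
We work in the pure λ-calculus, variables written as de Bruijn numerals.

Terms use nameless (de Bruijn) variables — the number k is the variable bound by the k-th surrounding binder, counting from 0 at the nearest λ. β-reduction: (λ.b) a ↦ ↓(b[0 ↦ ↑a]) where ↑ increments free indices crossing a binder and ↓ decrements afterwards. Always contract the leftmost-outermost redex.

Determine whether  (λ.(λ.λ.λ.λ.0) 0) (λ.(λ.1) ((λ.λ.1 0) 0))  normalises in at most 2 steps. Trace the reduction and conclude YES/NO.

Answer: YES — reaches normal form λ.λ.λ.0 in 2 ≤ 2 steps

Reduction:
  start: (λ.(λ.λ.λ.λ.0) 0) (λ.(λ.1) ((λ.λ.1 0) 0))
  [1] (λ.λ.λ.λ.0) (λ.(λ.1) ((λ.λ.1 0) 0))
  [2] λ.λ.λ.0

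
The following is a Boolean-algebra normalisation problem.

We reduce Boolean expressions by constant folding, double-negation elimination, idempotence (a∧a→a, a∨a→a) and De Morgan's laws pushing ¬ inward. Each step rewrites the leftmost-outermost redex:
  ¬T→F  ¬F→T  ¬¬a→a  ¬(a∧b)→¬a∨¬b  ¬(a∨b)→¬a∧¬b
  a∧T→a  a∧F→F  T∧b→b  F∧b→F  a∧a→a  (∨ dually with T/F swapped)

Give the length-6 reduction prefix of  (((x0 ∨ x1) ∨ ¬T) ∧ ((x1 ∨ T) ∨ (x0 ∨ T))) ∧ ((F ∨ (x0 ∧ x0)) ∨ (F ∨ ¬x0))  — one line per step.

Answer: after 6 steps: (x0 ∨ x1) ∧ ((x0 ∧ x0) ∨ (F ∨ ¬x0))

Working:
  start: (((x0 ∨ x1) ∨ ¬T) ∧ ((x1 ∨ T) ∨ (x0 ∨ T))) ∧ ((F ∨ (x0 ∧ x0)) ∨ (F ∨ ¬x0))
  [1] (((x0 ∨ x1) ∨ F) ∧ ((x1 ∨ T) ∨ (x0 ∨ T))) ∧ ((F ∨ (x0 ∧ x0)) ∨ (F ∨ ¬x0))
  [2] ((x0 ∨ x1) ∧ ((x1 ∨ T) ∨ (x0 ∨ T))) ∧ ((F ∨ (x0 ∧ x0)) ∨ (F ∨ ¬x0))
  [3] ((x0 ∨ x1) ∧ (T ∨ (x0 ∨ T))) ∧ ((F ∨ (x0 ∧ x0)) ∨ (F ∨ ¬x0))
  [4] ((x0 ∨ x1) ∧ T) ∧ ((F ∨ (x0 ∧ x0)) ∨ (F ∨ ¬x0))
  [5] (x0 ∨ x1) ∧ ((F ∨ (x0 ∧ x0)) ∨ (F ∨ ¬x0))
  [6] (x0 ∨ x1) ∧ ((x0 ∧ x0) ∨ (F ∨ ¬x0))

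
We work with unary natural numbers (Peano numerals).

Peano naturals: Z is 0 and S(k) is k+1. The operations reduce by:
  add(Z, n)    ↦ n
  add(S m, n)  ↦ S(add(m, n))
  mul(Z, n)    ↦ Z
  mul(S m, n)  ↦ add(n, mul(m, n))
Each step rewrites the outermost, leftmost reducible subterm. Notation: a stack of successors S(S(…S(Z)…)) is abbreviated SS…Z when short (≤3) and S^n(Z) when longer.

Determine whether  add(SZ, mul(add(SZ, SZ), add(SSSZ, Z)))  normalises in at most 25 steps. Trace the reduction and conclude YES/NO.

  start: add(SZ, mul(add(SZ, SZ), add(SSSZ, Z)))
  step 1: S(add(Z, mul(add(SZ, SZ), add(SSSZ, Z))))
  step 2: S(mul(add(SZ, SZ), add(SSSZ, Z)))
  step 3: S(mul(S(add(Z, SZ)), add(SSSZ, Z)))
  step 4: S(add(add(SSSZ, Z), mul(add(Z, SZ), add(SSSZ, Z))))
  step 5: S(add(S(add(SSZ, Z)), mul(add(Z, SZ), add(SSSZ, Z))))
  step 6: S(S(add(add(SSZ, Z), mul(add(Z, SZ), add(SSSZ, Z)))))
  step 7: S(S(add(S(add(SZ, Z)), mul(add(Z, SZ), add(SSSZ, Z)))))
  step 8: S(S(S(add(add(SZ, Z), mul(add(Z, SZ), add(SSSZ, Z))))))
  step 9: S(S(S(add(S(add(Z, Z)), mul(add(Z, SZ), add(SSSZ, Z))))))
  step 10: S(S(S(S(add(add(Z, Z), mul(add(Z, SZ), add(SSSZ, Z)))))))
  step 11: S(S(S(S(add(Z, mul(add(Z, SZ), add(SSSZ, Z)))))))
  step 12: S(S(S(S(mul(add(Z, SZ), add(SSSZ, Z))))))
  step 13: S(S(S(S(mul(SZ, add(SSSZ, Z))))))
  step 14: S(S(S(S(add(add(SSSZ, Z), mul(Z, add(SSSZ, Z)))))))
  step 15: S(S(S(S(add(S(add(SSZ, Z)), mul(Z, add(SSSZ, Z)))))))
  step 16: S(S(S(S(S(add(add(SSZ, Z), mul(Z, add(SSSZ, Z))))))))
  step 17: S(S(S(S(S(add(S(add(SZ, Z)), mul(Z, add(SSSZ, Z))))))))
  step 18: S(S(S(S(S(S(add(add(SZ, Z), mul(Z, add(SSSZ, Z)))))))))
  step 19: S(S(S(S(S(S(add(S(add(Z, Z)), mul(Z, add(SSSZ, Z)))))))))
  step 20: S(S(S(S(S(S(S(add(add(Z, Z), mul(Z, add(SSSZ, Z))))))))))
  step 21: S(S(S(S(S(S(S(add(Z, mul(Z, add(SSSZ, Z))))))))))
  step 22: S(S(S(S(S(S(S(mul(Z, add(SSSZ, Z)))))))))
  step 23: S^7(Z)

Answer: YES — reaches normal form S^7(Z) in 23 ≤ 25 steps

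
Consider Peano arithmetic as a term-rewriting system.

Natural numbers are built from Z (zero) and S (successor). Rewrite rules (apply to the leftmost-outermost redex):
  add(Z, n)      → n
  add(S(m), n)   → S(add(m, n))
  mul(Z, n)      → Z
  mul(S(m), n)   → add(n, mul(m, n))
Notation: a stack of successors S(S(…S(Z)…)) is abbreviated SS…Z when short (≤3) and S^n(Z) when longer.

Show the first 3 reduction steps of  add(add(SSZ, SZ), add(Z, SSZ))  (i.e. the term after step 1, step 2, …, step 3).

  start: add(add(SSZ, SZ), add(Z, SSZ))
  →1  add(S(add(SZ, SZ)), add(Z, SSZ))
  →2  S(add(add(SZ, SZ), add(Z, SSZ)))
  →3  S(add(S(add(Z, SZ)), add(Z, SSZ)))

Answer: after 3 steps: S(add(S(add(Z, SZ)), add(Z, SSZ)))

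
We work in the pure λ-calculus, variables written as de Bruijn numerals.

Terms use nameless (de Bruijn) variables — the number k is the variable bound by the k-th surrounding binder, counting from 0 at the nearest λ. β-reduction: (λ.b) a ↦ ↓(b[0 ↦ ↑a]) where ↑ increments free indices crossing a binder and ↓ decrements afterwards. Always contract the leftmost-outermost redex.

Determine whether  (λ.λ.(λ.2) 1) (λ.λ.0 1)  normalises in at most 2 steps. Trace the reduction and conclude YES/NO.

Answer: YES — reaches normal form λ.λ.λ.0 1 in 2 ≤ 2 steps

Working:
  start: (λ.λ.(λ.2) 1) (λ.λ.0 1)
  →1  λ.(λ.λ.λ.0 1) (λ.λ.0 1)
  →2  λ.λ.λ.0 1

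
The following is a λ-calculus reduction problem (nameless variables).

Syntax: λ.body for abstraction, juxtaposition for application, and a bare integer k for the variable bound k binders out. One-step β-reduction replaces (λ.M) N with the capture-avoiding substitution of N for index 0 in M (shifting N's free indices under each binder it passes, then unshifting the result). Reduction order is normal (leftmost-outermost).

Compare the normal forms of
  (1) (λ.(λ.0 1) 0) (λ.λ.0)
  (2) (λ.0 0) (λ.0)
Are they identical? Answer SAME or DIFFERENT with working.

Term A:
  start: (λ.(λ.0 1) 0) (λ.λ.0)
  step 1: (λ.0 (λ.λ.0)) (λ.λ.0)
  step 2: (λ.λ.0) (λ.λ.0)
  step 3: λ.0

Term B:
  start: (λ.0 0) (λ.0)
  step 1: (λ.0) (λ.0)
  step 2: λ.0

Answer: SAME — A ⇓ λ.0, B ⇓ λ.0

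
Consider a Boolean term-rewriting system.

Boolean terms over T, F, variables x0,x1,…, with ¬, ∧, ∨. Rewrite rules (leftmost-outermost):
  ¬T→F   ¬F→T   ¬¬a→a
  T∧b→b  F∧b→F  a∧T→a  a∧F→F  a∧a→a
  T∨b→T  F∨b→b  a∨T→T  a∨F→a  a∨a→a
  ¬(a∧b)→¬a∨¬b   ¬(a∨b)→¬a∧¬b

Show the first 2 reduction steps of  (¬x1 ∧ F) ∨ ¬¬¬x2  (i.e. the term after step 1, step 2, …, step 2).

  start: (¬x1 ∧ F) ∨ ¬¬¬x2
  [1] F ∨ ¬¬¬x2
  [2] ¬¬¬x2

Answer: after 2 steps: ¬¬¬x2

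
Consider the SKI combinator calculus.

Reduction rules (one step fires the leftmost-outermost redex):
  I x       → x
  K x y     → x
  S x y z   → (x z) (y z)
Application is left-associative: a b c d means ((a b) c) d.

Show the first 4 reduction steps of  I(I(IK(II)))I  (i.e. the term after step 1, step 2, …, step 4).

Answer: after 4 steps: II

Reduction:
  start: I(I(IK(II)))I
  step 1: I(IK(II))I
  step 2: IK(II)I
  step 3: K(II)I
  step 4: II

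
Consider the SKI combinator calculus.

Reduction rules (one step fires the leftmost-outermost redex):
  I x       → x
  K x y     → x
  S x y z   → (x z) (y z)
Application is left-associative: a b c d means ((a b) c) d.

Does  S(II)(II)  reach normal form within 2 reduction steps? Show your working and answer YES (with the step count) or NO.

Answer: YES — reaches normal form SII in 2 ≤ 2 steps

Derivation:
  start: S(II)(II)
  step 1: SI(II)
  step 2: SII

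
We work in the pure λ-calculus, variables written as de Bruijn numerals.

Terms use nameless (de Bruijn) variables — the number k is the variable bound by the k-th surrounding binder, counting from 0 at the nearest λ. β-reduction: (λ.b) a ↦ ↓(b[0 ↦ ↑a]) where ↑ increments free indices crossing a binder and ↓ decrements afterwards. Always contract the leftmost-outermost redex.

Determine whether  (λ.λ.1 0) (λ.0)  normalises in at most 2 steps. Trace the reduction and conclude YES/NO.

Answer: YES — reaches normal form λ.0 in 2 ≤ 2 steps

Reduction:
  start: (λ.λ.1 0) (λ.0)
  step 1: λ.(λ.0) 0
  step 2: λ.0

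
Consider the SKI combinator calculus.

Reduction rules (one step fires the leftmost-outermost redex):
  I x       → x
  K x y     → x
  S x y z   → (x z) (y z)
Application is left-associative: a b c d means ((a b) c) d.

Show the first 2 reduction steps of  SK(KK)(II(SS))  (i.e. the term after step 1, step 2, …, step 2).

  start: SK(KK)(II(SS))
  [1] K(II(SS))(KK(II(SS)))
  [2] II(SS)

Answer: after 2 steps: II(SS)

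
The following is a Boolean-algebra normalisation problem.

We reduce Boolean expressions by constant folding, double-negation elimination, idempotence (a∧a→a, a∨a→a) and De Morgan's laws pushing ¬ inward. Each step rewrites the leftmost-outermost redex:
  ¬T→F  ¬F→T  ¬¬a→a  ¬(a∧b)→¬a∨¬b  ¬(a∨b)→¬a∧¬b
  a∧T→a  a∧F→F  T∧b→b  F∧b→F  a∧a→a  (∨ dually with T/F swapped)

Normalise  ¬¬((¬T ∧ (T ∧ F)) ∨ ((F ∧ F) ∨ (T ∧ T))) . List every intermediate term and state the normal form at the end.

Answer: normal form = T  (in 7 steps)

Reduction:
  start: ¬¬((¬T ∧ (T ∧ F)) ∨ ((F ∧ F) ∨ (T ∧ T)))
  [1] (¬T ∧ (T ∧ F)) ∨ ((F ∧ F) ∨ (T ∧ T))
  [2] (F ∧ (T ∧ F)) ∨ ((F ∧ F) ∨ (T ∧ T))
  [3] F ∨ ((F ∧ F) ∨ (T ∧ T))
  [4] (F ∧ F) ∨ (T ∧ T)
  [5] F ∨ (T ∧ T)
  [6] T ∧ T
  [7] T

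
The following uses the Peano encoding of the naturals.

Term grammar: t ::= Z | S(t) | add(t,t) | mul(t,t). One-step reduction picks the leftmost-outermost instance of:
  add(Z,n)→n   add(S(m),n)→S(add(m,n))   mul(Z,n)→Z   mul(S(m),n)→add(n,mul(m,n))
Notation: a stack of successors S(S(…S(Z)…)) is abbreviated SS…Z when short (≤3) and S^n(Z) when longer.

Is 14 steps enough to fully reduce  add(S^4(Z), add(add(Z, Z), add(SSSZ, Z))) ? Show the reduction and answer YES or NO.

  start: add(S^4(Z), add(add(Z, Z), add(SSSZ, Z)))
  [1] S(add(SSSZ, add(add(Z, Z), add(SSSZ, Z))))
  [2] S(S(add(SSZ, add(add(Z, Z), add(SSSZ, Z)))))
  [3] S(S(S(add(SZ, add(add(Z, Z), add(SSSZ, Z))))))
  [4] S(S(S(S(add(Z, add(add(Z, Z), add(SSSZ, Z)))))))
  [5] S(S(S(S(add(add(Z, Z), add(SSSZ, Z))))))
  [6] S(S(S(S(add(Z, add(SSSZ, Z))))))
  [7] S(S(S(S(add(SSSZ, Z)))))
  [8] S(S(S(S(S(add(SSZ, Z))))))
  [9] S(S(S(S(S(S(add(SZ, Z)))))))
  [10] S(S(S(S(S(S(S(add(Z, Z))))))))
  [11] S^7(Z)

Answer: YES — reaches normal form S^7(Z) in 11 ≤ 14 steps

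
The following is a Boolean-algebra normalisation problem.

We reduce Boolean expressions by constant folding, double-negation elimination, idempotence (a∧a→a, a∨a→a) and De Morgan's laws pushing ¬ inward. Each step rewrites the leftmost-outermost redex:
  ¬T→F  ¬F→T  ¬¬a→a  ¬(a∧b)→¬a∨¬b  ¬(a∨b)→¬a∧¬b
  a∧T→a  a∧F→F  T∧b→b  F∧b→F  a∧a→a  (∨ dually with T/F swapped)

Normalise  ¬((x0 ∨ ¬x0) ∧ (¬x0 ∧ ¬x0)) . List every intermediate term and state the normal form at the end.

Answer: normal form = (¬x0 ∧ x0) ∨ x0  (in 6 steps)

Reduction:
  start: ¬((x0 ∨ ¬x0) ∧ (¬x0 ∧ ¬x0))
  →1  ¬(x0 ∨ ¬x0) ∨ ¬(¬x0 ∧ ¬x0)
  →2  (¬x0 ∧ ¬¬x0) ∨ ¬(¬x0 ∧ ¬x0)
  →3  (¬x0 ∧ x0) ∨ ¬(¬x0 ∧ ¬x0)
  →4  (¬x0 ∧ x0) ∨ (¬¬x0 ∨ ¬¬x0)
  →5  (¬x0 ∧ x0) ∨ ¬¬x0
  →6  (¬x0 ∧ x0) ∨ x0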